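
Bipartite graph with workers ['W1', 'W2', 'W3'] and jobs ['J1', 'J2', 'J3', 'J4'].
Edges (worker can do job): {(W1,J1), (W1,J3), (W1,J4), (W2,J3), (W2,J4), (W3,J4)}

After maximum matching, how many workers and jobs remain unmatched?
Unmatched: 0 workers, 1 jobs

Maximum matching size: 3
Workers: 3 total, 3 matched, 0 unmatched
Jobs: 4 total, 3 matched, 1 unmatched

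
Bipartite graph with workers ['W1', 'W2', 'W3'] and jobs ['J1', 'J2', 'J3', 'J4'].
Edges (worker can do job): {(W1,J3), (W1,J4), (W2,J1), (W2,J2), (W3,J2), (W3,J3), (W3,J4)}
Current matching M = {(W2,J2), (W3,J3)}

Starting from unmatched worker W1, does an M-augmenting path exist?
Yes: W1 → J3 → W3 → J4

An M-augmenting path alternates non-matching / matching edges, starting and ending at unmatched vertices.
Path: W1 → J3 → W3 → J4
(J4 is unmatched in M, so the path is augmenting.)
Flipping edges along this path would increase |M| from 2 to 3.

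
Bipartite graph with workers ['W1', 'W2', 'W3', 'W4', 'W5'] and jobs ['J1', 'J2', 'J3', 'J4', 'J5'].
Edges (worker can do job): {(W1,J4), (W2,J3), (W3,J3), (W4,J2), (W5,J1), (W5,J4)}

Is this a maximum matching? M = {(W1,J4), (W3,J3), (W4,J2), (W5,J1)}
Yes, size 4 is maximum

Proposed matching has size 4.
Maximum matching size for this graph: 4.

This is a maximum matching.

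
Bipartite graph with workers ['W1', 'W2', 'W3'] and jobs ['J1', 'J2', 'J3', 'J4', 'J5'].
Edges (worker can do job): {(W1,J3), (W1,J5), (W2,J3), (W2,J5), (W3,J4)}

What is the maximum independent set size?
Maximum independent set = 5

By König's theorem:
- Min vertex cover = Max matching = 3
- Max independent set = Total vertices - Min vertex cover
- Max independent set = 8 - 3 = 5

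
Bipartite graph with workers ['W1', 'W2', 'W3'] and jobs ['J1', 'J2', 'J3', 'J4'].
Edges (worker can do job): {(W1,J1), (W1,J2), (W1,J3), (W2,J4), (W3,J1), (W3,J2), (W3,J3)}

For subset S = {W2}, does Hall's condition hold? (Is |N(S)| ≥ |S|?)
Yes: |N(S)| = 1, |S| = 1

Subset S = {W2}
Neighbors N(S) = {J4}

|N(S)| = 1, |S| = 1
Hall's condition: |N(S)| ≥ |S| is satisfied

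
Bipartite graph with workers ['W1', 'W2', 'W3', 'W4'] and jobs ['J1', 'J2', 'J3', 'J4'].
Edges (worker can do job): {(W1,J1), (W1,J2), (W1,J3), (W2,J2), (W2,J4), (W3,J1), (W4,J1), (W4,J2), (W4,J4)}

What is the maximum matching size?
Maximum matching size = 4

Maximum matching: {(W1,J3), (W2,J2), (W3,J1), (W4,J4)}
Size: 4

This assigns 4 workers to 4 distinct jobs.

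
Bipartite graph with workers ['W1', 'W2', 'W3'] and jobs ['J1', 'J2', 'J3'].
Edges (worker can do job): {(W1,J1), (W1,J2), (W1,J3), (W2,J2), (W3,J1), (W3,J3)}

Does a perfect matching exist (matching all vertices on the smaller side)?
Yes, perfect matching exists (size 3)

Perfect matching: {(W1,J1), (W2,J2), (W3,J3)}
All 3 vertices on the smaller side are matched.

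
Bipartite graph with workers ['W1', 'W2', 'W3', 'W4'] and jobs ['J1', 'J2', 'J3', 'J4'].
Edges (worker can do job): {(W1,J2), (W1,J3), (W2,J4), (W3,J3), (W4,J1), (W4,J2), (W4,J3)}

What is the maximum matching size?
Maximum matching size = 4

Maximum matching: {(W1,J2), (W2,J4), (W3,J3), (W4,J1)}
Size: 4

This assigns 4 workers to 4 distinct jobs.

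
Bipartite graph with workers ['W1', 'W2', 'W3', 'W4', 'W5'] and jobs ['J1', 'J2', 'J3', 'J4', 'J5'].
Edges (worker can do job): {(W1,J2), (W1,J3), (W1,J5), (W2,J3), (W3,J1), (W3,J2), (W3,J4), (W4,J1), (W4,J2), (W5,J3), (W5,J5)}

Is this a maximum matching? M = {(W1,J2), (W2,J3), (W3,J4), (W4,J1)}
No, size 4 is not maximum

Proposed matching has size 4.
Maximum matching size for this graph: 5.

This is NOT maximum - can be improved to size 5.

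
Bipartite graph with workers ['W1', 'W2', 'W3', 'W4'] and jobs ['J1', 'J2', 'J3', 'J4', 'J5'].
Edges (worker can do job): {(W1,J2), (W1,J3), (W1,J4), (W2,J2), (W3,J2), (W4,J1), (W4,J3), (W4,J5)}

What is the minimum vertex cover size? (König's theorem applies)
Minimum vertex cover size = 3

By König's theorem: in bipartite graphs,
min vertex cover = max matching = 3

Maximum matching has size 3, so minimum vertex cover also has size 3.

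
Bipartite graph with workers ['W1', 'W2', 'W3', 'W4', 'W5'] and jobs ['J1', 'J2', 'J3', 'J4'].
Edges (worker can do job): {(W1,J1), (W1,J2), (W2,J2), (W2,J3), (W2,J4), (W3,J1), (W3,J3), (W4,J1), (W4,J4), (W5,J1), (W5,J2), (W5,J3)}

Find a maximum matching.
Matching: {(W2,J3), (W3,J1), (W4,J4), (W5,J2)}

Maximum matching (size 4):
  W2 → J3
  W3 → J1
  W4 → J4
  W5 → J2

Each worker is assigned to at most one job, and each job to at most one worker.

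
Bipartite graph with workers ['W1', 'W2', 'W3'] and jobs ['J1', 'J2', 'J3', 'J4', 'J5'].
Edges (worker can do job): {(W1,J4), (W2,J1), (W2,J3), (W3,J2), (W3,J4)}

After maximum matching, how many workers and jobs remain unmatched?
Unmatched: 0 workers, 2 jobs

Maximum matching size: 3
Workers: 3 total, 3 matched, 0 unmatched
Jobs: 5 total, 3 matched, 2 unmatched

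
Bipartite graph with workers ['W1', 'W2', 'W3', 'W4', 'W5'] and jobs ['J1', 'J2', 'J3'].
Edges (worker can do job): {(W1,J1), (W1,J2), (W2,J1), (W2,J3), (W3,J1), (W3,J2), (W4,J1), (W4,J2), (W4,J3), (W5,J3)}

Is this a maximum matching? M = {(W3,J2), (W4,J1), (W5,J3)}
Yes, size 3 is maximum

Proposed matching has size 3.
Maximum matching size for this graph: 3.

This is a maximum matching.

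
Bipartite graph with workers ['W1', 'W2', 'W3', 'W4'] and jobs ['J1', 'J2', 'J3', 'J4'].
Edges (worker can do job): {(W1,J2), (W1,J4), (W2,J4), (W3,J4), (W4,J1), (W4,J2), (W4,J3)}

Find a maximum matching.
Matching: {(W1,J2), (W3,J4), (W4,J3)}

Maximum matching (size 3):
  W1 → J2
  W3 → J4
  W4 → J3

Each worker is assigned to at most one job, and each job to at most one worker.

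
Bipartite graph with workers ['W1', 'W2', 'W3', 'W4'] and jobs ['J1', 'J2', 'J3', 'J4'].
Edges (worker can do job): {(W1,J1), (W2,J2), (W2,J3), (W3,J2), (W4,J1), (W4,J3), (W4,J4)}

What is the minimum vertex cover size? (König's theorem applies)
Minimum vertex cover size = 4

By König's theorem: in bipartite graphs,
min vertex cover = max matching = 4

Maximum matching has size 4, so minimum vertex cover also has size 4.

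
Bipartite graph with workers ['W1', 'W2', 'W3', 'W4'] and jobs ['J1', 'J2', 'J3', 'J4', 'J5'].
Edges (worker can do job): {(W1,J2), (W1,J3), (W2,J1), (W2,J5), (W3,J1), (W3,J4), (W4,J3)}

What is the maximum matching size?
Maximum matching size = 4

Maximum matching: {(W1,J2), (W2,J5), (W3,J1), (W4,J3)}
Size: 4

This assigns 4 workers to 4 distinct jobs.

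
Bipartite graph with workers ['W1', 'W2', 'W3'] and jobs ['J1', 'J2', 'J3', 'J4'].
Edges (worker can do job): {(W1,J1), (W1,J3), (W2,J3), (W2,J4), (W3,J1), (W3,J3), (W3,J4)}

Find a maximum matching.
Matching: {(W1,J3), (W2,J4), (W3,J1)}

Maximum matching (size 3):
  W1 → J3
  W2 → J4
  W3 → J1

Each worker is assigned to at most one job, and each job to at most one worker.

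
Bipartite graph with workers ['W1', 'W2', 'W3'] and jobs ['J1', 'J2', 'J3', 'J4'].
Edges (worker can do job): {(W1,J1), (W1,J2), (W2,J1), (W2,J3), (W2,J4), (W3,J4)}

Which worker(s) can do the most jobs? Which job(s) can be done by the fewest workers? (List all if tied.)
Most versatile: W2 (3 jobs); Least covered: J2, J3 (1 workers)

Worker degrees (jobs they can do): W1:2, W2:3, W3:1
Job degrees (workers who can do it): J1:2, J2:1, J3:1, J4:2

Maximum worker degree is 3, achieved by: W2
Minimum job degree is 1, achieved by: J2, J3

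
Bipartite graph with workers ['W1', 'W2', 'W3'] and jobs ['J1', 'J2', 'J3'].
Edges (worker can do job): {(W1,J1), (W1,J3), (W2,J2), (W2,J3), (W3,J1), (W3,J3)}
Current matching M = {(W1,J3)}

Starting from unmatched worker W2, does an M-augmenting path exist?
Yes: W2 → J3 → W1 → J1

An M-augmenting path alternates non-matching / matching edges, starting and ending at unmatched vertices.
Path: W2 → J3 → W1 → J1
(J1 is unmatched in M, so the path is augmenting.)
Flipping edges along this path would increase |M| from 1 to 2.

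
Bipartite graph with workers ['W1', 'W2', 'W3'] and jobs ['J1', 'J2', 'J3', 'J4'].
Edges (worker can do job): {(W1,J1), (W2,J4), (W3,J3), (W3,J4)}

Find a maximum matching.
Matching: {(W1,J1), (W2,J4), (W3,J3)}

Maximum matching (size 3):
  W1 → J1
  W2 → J4
  W3 → J3

Each worker is assigned to at most one job, and each job to at most one worker.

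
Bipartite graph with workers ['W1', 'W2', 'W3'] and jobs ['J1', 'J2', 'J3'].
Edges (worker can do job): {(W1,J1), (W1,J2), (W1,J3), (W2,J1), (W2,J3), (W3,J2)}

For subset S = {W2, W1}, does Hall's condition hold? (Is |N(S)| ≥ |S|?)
Yes: |N(S)| = 3, |S| = 2

Subset S = {W2, W1}
Neighbors N(S) = {J1, J2, J3}

|N(S)| = 3, |S| = 2
Hall's condition: |N(S)| ≥ |S| is satisfied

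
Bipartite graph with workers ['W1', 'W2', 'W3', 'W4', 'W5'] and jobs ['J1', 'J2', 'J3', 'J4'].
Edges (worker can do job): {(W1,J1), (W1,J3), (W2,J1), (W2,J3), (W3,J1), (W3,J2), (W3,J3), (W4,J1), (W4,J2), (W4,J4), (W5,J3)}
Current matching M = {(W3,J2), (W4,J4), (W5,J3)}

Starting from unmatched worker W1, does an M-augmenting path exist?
Yes: W1 → J1

An M-augmenting path alternates non-matching / matching edges, starting and ending at unmatched vertices.
Path: W1 → J1
(J1 is unmatched in M, so the path is augmenting.)
Flipping edges along this path would increase |M| from 3 to 4.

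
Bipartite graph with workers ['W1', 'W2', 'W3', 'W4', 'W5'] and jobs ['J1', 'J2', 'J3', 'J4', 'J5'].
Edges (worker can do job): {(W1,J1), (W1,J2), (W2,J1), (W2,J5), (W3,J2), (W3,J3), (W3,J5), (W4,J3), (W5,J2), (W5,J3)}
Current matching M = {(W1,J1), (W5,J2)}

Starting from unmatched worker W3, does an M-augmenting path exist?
Yes: W3 → J3

An M-augmenting path alternates non-matching / matching edges, starting and ending at unmatched vertices.
Path: W3 → J3
(J3 is unmatched in M, so the path is augmenting.)
Flipping edges along this path would increase |M| from 2 to 3.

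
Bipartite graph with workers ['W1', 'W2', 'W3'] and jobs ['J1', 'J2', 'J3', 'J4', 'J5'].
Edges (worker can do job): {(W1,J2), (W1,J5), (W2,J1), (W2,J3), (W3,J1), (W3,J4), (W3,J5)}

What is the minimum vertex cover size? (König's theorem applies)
Minimum vertex cover size = 3

By König's theorem: in bipartite graphs,
min vertex cover = max matching = 3

Maximum matching has size 3, so minimum vertex cover also has size 3.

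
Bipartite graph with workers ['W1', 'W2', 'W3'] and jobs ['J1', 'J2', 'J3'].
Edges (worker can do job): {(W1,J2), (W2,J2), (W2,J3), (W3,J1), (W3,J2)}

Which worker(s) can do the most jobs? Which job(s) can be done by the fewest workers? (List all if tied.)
Most versatile: W2, W3 (2 jobs); Least covered: J1, J3 (1 workers)

Worker degrees (jobs they can do): W1:1, W2:2, W3:2
Job degrees (workers who can do it): J1:1, J2:3, J3:1

Maximum worker degree is 2, achieved by: W2, W3
Minimum job degree is 1, achieved by: J1, J3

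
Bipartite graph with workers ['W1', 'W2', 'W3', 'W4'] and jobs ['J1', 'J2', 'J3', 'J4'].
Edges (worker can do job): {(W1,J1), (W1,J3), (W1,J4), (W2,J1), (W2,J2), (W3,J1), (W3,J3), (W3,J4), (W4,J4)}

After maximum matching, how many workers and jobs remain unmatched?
Unmatched: 0 workers, 0 jobs

Maximum matching size: 4
Workers: 4 total, 4 matched, 0 unmatched
Jobs: 4 total, 4 matched, 0 unmatched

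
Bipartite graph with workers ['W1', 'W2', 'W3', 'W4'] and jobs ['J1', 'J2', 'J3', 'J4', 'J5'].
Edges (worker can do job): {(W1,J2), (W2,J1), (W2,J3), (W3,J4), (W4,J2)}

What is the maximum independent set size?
Maximum independent set = 6

By König's theorem:
- Min vertex cover = Max matching = 3
- Max independent set = Total vertices - Min vertex cover
- Max independent set = 9 - 3 = 6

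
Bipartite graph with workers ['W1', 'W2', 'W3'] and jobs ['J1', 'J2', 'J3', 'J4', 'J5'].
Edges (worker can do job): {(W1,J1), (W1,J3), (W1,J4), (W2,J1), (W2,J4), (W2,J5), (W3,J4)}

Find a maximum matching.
Matching: {(W1,J1), (W2,J5), (W3,J4)}

Maximum matching (size 3):
  W1 → J1
  W2 → J5
  W3 → J4

Each worker is assigned to at most one job, and each job to at most one worker.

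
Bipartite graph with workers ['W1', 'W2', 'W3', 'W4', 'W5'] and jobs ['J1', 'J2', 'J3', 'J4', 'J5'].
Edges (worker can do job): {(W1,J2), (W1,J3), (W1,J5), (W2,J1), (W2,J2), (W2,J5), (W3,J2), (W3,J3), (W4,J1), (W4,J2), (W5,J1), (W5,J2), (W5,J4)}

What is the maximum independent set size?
Maximum independent set = 5

By König's theorem:
- Min vertex cover = Max matching = 5
- Max independent set = Total vertices - Min vertex cover
- Max independent set = 10 - 5 = 5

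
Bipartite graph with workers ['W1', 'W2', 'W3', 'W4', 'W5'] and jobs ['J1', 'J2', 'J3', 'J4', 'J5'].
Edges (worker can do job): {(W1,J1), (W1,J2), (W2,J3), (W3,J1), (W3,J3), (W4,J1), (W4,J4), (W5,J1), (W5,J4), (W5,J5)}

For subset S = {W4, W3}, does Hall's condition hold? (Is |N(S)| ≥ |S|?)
Yes: |N(S)| = 3, |S| = 2

Subset S = {W4, W3}
Neighbors N(S) = {J1, J3, J4}

|N(S)| = 3, |S| = 2
Hall's condition: |N(S)| ≥ |S| is satisfied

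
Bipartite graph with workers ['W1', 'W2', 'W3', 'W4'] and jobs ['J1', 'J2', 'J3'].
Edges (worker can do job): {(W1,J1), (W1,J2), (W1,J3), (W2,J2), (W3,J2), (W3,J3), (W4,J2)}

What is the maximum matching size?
Maximum matching size = 3

Maximum matching: {(W1,J1), (W3,J3), (W4,J2)}
Size: 3

This assigns 3 workers to 3 distinct jobs.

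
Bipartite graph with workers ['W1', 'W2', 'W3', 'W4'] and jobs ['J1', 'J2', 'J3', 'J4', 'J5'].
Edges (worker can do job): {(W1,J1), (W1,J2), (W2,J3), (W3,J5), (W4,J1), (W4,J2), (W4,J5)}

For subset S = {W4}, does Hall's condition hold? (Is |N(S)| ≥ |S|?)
Yes: |N(S)| = 3, |S| = 1

Subset S = {W4}
Neighbors N(S) = {J1, J2, J5}

|N(S)| = 3, |S| = 1
Hall's condition: |N(S)| ≥ |S| is satisfied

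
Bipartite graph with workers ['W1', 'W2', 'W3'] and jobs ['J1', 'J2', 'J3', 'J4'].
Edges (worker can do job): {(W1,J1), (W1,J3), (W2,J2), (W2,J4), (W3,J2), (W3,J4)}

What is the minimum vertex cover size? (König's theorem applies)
Minimum vertex cover size = 3

By König's theorem: in bipartite graphs,
min vertex cover = max matching = 3

Maximum matching has size 3, so minimum vertex cover also has size 3.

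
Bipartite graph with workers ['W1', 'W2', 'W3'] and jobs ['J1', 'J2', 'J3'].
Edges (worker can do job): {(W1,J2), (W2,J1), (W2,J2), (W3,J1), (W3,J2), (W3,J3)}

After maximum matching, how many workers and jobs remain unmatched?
Unmatched: 0 workers, 0 jobs

Maximum matching size: 3
Workers: 3 total, 3 matched, 0 unmatched
Jobs: 3 total, 3 matched, 0 unmatched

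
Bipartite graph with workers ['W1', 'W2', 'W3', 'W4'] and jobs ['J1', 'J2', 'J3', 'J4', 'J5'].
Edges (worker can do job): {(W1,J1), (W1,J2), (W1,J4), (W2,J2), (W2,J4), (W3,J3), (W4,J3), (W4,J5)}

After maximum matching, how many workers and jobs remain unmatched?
Unmatched: 0 workers, 1 jobs

Maximum matching size: 4
Workers: 4 total, 4 matched, 0 unmatched
Jobs: 5 total, 4 matched, 1 unmatched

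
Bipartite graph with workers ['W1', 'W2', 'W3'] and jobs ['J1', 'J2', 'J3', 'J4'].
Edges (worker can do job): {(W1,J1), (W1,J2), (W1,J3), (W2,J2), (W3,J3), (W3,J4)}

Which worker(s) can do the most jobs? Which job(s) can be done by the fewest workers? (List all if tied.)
Most versatile: W1 (3 jobs); Least covered: J1, J4 (1 workers)

Worker degrees (jobs they can do): W1:3, W2:1, W3:2
Job degrees (workers who can do it): J1:1, J2:2, J3:2, J4:1

Maximum worker degree is 3, achieved by: W1
Minimum job degree is 1, achieved by: J1, J4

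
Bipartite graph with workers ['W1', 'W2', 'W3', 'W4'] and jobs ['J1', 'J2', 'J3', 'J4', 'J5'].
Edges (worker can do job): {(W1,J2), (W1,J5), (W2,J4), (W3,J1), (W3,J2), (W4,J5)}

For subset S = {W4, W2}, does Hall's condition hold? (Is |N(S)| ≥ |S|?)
Yes: |N(S)| = 2, |S| = 2

Subset S = {W4, W2}
Neighbors N(S) = {J4, J5}

|N(S)| = 2, |S| = 2
Hall's condition: |N(S)| ≥ |S| is satisfied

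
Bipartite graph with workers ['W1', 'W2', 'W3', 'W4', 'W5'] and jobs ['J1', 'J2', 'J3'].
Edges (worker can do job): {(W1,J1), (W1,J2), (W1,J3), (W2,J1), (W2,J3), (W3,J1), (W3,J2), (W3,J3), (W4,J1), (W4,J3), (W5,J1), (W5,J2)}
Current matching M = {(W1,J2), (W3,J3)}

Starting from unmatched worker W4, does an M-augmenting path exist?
Yes: W4 → J3 → W3 → J1

An M-augmenting path alternates non-matching / matching edges, starting and ending at unmatched vertices.
Path: W4 → J3 → W3 → J1
(J1 is unmatched in M, so the path is augmenting.)
Flipping edges along this path would increase |M| from 2 to 3.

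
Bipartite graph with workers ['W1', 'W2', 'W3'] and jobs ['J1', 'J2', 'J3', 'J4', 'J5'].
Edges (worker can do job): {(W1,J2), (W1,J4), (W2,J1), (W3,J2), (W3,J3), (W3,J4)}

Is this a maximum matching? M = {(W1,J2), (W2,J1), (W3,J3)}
Yes, size 3 is maximum

Proposed matching has size 3.
Maximum matching size for this graph: 3.

This is a maximum matching.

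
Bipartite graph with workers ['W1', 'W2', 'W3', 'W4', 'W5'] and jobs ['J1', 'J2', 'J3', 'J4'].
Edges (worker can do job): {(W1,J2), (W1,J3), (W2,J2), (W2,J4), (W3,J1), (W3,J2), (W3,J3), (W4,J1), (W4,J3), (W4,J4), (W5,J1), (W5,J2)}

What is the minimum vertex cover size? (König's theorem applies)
Minimum vertex cover size = 4

By König's theorem: in bipartite graphs,
min vertex cover = max matching = 4

Maximum matching has size 4, so minimum vertex cover also has size 4.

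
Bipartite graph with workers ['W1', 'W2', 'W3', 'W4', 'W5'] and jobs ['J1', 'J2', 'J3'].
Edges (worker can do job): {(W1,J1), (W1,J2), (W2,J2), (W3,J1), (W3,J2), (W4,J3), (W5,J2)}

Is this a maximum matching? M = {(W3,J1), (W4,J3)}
No, size 2 is not maximum

Proposed matching has size 2.
Maximum matching size for this graph: 3.

This is NOT maximum - can be improved to size 3.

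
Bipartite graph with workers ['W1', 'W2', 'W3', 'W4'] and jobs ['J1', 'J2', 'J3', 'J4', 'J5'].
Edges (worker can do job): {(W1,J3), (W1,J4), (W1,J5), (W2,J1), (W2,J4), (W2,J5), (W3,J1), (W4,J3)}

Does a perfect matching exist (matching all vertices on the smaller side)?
Yes, perfect matching exists (size 4)

Perfect matching: {(W1,J4), (W2,J5), (W3,J1), (W4,J3)}
All 4 vertices on the smaller side are matched.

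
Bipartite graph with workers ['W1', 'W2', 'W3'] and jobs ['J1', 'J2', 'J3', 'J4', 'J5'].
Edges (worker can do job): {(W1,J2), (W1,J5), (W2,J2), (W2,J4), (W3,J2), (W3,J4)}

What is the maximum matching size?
Maximum matching size = 3

Maximum matching: {(W1,J5), (W2,J2), (W3,J4)}
Size: 3

This assigns 3 workers to 3 distinct jobs.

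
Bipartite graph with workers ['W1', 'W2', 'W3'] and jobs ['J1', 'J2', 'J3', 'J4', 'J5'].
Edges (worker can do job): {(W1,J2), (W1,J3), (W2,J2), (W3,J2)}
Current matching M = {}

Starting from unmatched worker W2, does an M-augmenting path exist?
Yes: W2 → J2

An M-augmenting path alternates non-matching / matching edges, starting and ending at unmatched vertices.
Path: W2 → J2
(J2 is unmatched in M, so the path is augmenting.)
Flipping edges along this path would increase |M| from 0 to 1.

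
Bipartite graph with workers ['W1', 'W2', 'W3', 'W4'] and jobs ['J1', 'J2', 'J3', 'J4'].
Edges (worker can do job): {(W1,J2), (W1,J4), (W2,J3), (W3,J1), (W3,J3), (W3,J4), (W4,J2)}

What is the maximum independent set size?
Maximum independent set = 4

By König's theorem:
- Min vertex cover = Max matching = 4
- Max independent set = Total vertices - Min vertex cover
- Max independent set = 8 - 4 = 4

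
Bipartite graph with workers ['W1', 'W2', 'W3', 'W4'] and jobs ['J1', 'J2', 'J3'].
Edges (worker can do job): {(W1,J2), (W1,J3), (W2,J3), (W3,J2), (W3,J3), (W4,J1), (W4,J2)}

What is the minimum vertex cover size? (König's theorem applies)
Minimum vertex cover size = 3

By König's theorem: in bipartite graphs,
min vertex cover = max matching = 3

Maximum matching has size 3, so minimum vertex cover also has size 3.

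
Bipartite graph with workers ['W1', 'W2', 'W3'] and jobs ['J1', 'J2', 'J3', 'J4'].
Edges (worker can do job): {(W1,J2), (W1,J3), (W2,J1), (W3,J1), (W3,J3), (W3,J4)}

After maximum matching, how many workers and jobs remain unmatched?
Unmatched: 0 workers, 1 jobs

Maximum matching size: 3
Workers: 3 total, 3 matched, 0 unmatched
Jobs: 4 total, 3 matched, 1 unmatched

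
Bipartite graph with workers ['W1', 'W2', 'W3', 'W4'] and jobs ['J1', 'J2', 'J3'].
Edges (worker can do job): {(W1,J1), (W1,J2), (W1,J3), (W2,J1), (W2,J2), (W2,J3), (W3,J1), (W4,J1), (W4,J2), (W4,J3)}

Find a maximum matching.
Matching: {(W1,J2), (W3,J1), (W4,J3)}

Maximum matching (size 3):
  W1 → J2
  W3 → J1
  W4 → J3

Each worker is assigned to at most one job, and each job to at most one worker.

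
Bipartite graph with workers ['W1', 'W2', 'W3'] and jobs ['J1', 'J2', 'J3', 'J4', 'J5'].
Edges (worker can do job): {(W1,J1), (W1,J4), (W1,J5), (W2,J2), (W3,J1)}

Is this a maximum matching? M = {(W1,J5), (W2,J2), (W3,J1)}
Yes, size 3 is maximum

Proposed matching has size 3.
Maximum matching size for this graph: 3.

This is a maximum matching.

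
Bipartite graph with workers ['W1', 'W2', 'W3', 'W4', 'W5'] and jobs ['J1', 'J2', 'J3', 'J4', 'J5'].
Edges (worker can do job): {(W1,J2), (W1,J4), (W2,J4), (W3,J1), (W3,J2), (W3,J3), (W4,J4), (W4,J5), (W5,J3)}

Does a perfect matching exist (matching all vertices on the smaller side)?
Yes, perfect matching exists (size 5)

Perfect matching: {(W1,J2), (W2,J4), (W3,J1), (W4,J5), (W5,J3)}
All 5 vertices on the smaller side are matched.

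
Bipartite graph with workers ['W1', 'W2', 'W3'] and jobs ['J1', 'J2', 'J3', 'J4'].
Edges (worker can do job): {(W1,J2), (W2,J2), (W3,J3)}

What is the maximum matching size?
Maximum matching size = 2

Maximum matching: {(W1,J2), (W3,J3)}
Size: 2

This assigns 2 workers to 2 distinct jobs.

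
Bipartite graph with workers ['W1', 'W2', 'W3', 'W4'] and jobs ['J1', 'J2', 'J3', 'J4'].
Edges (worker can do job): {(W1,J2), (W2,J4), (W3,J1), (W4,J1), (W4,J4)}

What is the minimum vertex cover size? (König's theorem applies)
Minimum vertex cover size = 3

By König's theorem: in bipartite graphs,
min vertex cover = max matching = 3

Maximum matching has size 3, so minimum vertex cover also has size 3.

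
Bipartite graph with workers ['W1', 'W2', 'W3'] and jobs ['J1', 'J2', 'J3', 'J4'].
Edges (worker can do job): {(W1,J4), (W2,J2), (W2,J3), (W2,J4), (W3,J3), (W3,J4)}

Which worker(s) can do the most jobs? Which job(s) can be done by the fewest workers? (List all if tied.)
Most versatile: W2 (3 jobs); Least covered: J1 (0 workers)

Worker degrees (jobs they can do): W1:1, W2:3, W3:2
Job degrees (workers who can do it): J1:0, J2:1, J3:2, J4:3

Maximum worker degree is 3, achieved by: W2
Minimum job degree is 0, achieved by: J1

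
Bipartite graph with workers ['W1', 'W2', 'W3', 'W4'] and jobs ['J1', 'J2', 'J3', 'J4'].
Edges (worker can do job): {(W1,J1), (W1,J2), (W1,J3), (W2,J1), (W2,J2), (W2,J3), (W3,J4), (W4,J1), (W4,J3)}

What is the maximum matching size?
Maximum matching size = 4

Maximum matching: {(W1,J3), (W2,J2), (W3,J4), (W4,J1)}
Size: 4

This assigns 4 workers to 4 distinct jobs.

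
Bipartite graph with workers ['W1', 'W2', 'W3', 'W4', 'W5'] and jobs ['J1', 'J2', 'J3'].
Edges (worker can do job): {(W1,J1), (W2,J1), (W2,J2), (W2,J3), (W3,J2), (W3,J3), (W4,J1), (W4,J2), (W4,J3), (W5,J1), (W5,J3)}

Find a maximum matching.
Matching: {(W3,J2), (W4,J3), (W5,J1)}

Maximum matching (size 3):
  W3 → J2
  W4 → J3
  W5 → J1

Each worker is assigned to at most one job, and each job to at most one worker.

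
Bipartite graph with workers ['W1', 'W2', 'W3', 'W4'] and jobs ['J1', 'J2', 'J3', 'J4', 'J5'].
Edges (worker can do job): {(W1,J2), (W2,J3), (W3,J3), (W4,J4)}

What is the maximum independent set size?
Maximum independent set = 6

By König's theorem:
- Min vertex cover = Max matching = 3
- Max independent set = Total vertices - Min vertex cover
- Max independent set = 9 - 3 = 6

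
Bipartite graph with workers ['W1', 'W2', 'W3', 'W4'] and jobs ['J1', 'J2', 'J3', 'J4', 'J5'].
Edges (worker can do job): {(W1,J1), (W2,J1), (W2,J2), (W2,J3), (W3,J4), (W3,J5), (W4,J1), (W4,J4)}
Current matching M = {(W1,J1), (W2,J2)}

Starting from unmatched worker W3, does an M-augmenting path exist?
Yes: W3 → J4

An M-augmenting path alternates non-matching / matching edges, starting and ending at unmatched vertices.
Path: W3 → J4
(J4 is unmatched in M, so the path is augmenting.)
Flipping edges along this path would increase |M| from 2 to 3.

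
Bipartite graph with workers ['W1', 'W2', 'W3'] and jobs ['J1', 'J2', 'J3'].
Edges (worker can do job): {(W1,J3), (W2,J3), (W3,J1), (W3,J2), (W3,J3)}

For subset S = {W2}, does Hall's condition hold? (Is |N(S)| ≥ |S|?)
Yes: |N(S)| = 1, |S| = 1

Subset S = {W2}
Neighbors N(S) = {J3}

|N(S)| = 1, |S| = 1
Hall's condition: |N(S)| ≥ |S| is satisfied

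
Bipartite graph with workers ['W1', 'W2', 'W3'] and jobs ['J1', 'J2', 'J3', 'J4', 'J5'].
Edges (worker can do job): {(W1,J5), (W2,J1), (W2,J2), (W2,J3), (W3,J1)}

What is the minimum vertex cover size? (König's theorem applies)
Minimum vertex cover size = 3

By König's theorem: in bipartite graphs,
min vertex cover = max matching = 3

Maximum matching has size 3, so minimum vertex cover also has size 3.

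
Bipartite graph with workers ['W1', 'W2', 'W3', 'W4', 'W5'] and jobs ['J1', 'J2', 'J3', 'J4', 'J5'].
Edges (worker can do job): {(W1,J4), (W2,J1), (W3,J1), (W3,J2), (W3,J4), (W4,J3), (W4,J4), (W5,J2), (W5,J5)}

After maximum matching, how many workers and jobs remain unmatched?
Unmatched: 0 workers, 0 jobs

Maximum matching size: 5
Workers: 5 total, 5 matched, 0 unmatched
Jobs: 5 total, 5 matched, 0 unmatched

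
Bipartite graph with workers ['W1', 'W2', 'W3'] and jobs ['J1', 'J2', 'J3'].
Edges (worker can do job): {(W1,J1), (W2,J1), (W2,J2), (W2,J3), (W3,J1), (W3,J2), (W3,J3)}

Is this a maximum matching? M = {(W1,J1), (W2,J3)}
No, size 2 is not maximum

Proposed matching has size 2.
Maximum matching size for this graph: 3.

This is NOT maximum - can be improved to size 3.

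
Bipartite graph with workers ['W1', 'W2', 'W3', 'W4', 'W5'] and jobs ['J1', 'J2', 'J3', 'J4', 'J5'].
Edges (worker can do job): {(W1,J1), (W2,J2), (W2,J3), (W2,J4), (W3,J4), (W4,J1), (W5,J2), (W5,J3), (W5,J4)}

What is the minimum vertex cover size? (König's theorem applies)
Minimum vertex cover size = 4

By König's theorem: in bipartite graphs,
min vertex cover = max matching = 4

Maximum matching has size 4, so minimum vertex cover also has size 4.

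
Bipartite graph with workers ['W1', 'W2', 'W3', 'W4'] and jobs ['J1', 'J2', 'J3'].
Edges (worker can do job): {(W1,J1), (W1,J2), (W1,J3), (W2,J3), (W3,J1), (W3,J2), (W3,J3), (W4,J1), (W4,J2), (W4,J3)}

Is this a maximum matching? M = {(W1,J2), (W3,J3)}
No, size 2 is not maximum

Proposed matching has size 2.
Maximum matching size for this graph: 3.

This is NOT maximum - can be improved to size 3.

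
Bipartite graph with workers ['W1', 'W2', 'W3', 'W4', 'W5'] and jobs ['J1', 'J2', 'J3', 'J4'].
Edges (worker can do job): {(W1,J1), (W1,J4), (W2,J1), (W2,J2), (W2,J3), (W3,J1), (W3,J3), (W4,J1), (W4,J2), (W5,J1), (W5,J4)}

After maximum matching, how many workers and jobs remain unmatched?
Unmatched: 1 workers, 0 jobs

Maximum matching size: 4
Workers: 5 total, 4 matched, 1 unmatched
Jobs: 4 total, 4 matched, 0 unmatched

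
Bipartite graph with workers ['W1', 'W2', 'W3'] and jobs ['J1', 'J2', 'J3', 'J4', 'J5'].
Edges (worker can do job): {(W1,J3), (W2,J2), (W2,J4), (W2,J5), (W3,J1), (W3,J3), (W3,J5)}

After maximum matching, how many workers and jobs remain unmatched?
Unmatched: 0 workers, 2 jobs

Maximum matching size: 3
Workers: 3 total, 3 matched, 0 unmatched
Jobs: 5 total, 3 matched, 2 unmatched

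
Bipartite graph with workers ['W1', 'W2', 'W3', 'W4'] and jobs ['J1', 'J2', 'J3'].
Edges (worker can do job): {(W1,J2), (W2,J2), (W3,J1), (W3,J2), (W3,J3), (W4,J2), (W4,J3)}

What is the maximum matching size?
Maximum matching size = 3

Maximum matching: {(W1,J2), (W3,J1), (W4,J3)}
Size: 3

This assigns 3 workers to 3 distinct jobs.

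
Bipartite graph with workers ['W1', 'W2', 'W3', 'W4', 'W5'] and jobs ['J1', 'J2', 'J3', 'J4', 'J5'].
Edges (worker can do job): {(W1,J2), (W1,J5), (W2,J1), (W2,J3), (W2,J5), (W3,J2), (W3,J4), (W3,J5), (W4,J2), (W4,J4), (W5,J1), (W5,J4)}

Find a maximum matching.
Matching: {(W1,J5), (W2,J3), (W3,J2), (W4,J4), (W5,J1)}

Maximum matching (size 5):
  W1 → J5
  W2 → J3
  W3 → J2
  W4 → J4
  W5 → J1

Each worker is assigned to at most one job, and each job to at most one worker.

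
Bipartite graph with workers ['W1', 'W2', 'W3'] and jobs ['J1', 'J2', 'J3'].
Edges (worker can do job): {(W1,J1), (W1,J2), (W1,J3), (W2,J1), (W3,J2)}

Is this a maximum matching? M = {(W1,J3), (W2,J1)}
No, size 2 is not maximum

Proposed matching has size 2.
Maximum matching size for this graph: 3.

This is NOT maximum - can be improved to size 3.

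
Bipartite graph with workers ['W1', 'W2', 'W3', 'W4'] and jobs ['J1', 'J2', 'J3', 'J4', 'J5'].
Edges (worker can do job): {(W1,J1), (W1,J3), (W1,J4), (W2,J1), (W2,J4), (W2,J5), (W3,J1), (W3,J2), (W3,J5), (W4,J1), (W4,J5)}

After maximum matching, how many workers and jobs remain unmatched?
Unmatched: 0 workers, 1 jobs

Maximum matching size: 4
Workers: 4 total, 4 matched, 0 unmatched
Jobs: 5 total, 4 matched, 1 unmatched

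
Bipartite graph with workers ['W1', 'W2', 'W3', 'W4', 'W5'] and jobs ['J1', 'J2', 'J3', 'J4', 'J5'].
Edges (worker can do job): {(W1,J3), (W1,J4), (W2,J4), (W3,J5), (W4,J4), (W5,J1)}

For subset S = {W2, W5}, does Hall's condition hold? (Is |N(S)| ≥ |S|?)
Yes: |N(S)| = 2, |S| = 2

Subset S = {W2, W5}
Neighbors N(S) = {J1, J4}

|N(S)| = 2, |S| = 2
Hall's condition: |N(S)| ≥ |S| is satisfied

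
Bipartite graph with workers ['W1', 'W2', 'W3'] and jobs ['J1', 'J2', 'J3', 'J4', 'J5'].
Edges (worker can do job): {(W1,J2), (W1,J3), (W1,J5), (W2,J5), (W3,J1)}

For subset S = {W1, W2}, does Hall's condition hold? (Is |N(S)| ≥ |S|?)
Yes: |N(S)| = 3, |S| = 2

Subset S = {W1, W2}
Neighbors N(S) = {J2, J3, J5}

|N(S)| = 3, |S| = 2
Hall's condition: |N(S)| ≥ |S| is satisfied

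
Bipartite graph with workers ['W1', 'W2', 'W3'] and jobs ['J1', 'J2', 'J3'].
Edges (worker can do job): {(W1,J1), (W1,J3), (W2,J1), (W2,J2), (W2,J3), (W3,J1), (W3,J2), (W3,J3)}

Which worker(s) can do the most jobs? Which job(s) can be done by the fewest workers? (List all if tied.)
Most versatile: W2, W3 (3 jobs); Least covered: J2 (2 workers)

Worker degrees (jobs they can do): W1:2, W2:3, W3:3
Job degrees (workers who can do it): J1:3, J2:2, J3:3

Maximum worker degree is 3, achieved by: W2, W3
Minimum job degree is 2, achieved by: J2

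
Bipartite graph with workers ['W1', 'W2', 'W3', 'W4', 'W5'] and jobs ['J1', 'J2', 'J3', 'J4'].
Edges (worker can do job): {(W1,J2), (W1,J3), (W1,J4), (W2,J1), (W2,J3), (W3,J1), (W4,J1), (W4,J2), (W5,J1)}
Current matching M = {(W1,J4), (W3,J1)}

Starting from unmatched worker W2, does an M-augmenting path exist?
Yes: W2 → J3

An M-augmenting path alternates non-matching / matching edges, starting and ending at unmatched vertices.
Path: W2 → J3
(J3 is unmatched in M, so the path is augmenting.)
Flipping edges along this path would increase |M| from 2 to 3.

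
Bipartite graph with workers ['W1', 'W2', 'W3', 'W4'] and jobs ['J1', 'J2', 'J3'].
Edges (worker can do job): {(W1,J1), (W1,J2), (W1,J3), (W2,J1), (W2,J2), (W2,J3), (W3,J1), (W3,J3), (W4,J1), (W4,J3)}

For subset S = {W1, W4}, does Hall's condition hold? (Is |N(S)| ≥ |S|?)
Yes: |N(S)| = 3, |S| = 2

Subset S = {W1, W4}
Neighbors N(S) = {J1, J2, J3}

|N(S)| = 3, |S| = 2
Hall's condition: |N(S)| ≥ |S| is satisfied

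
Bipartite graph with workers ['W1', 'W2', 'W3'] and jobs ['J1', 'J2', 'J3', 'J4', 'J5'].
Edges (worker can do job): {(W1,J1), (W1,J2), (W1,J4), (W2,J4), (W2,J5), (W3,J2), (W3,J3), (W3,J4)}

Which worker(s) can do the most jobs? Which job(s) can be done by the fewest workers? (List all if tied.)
Most versatile: W1, W3 (3 jobs); Least covered: J1, J3, J5 (1 workers)

Worker degrees (jobs they can do): W1:3, W2:2, W3:3
Job degrees (workers who can do it): J1:1, J2:2, J3:1, J4:3, J5:1

Maximum worker degree is 3, achieved by: W1, W3
Minimum job degree is 1, achieved by: J1, J3, J5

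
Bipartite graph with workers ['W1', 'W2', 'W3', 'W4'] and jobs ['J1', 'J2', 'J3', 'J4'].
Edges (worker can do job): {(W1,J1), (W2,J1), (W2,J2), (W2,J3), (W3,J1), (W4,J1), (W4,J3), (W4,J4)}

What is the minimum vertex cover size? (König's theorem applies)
Minimum vertex cover size = 3

By König's theorem: in bipartite graphs,
min vertex cover = max matching = 3

Maximum matching has size 3, so minimum vertex cover also has size 3.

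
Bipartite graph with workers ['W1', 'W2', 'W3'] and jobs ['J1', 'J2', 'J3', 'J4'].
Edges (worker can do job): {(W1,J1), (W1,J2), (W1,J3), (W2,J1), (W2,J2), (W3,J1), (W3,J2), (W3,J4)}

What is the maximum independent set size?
Maximum independent set = 4

By König's theorem:
- Min vertex cover = Max matching = 3
- Max independent set = Total vertices - Min vertex cover
- Max independent set = 7 - 3 = 4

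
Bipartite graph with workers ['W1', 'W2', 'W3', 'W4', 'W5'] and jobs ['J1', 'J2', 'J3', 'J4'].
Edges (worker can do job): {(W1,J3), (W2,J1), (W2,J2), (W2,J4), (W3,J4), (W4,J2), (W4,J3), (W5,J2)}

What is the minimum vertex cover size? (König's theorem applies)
Minimum vertex cover size = 4

By König's theorem: in bipartite graphs,
min vertex cover = max matching = 4

Maximum matching has size 4, so minimum vertex cover also has size 4.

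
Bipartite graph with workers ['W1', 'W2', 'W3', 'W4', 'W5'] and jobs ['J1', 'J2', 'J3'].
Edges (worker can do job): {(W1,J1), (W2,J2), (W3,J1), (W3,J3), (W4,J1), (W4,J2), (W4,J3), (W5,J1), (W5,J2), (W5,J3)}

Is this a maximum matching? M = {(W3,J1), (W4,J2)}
No, size 2 is not maximum

Proposed matching has size 2.
Maximum matching size for this graph: 3.

This is NOT maximum - can be improved to size 3.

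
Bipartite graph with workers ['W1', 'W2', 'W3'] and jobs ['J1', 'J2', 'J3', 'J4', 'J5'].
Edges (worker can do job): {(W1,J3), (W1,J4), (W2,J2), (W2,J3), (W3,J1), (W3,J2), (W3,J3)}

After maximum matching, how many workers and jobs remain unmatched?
Unmatched: 0 workers, 2 jobs

Maximum matching size: 3
Workers: 3 total, 3 matched, 0 unmatched
Jobs: 5 total, 3 matched, 2 unmatched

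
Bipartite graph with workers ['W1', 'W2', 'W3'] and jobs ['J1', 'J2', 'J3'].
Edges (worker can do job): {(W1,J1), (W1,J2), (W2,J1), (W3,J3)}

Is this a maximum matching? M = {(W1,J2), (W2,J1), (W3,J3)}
Yes, size 3 is maximum

Proposed matching has size 3.
Maximum matching size for this graph: 3.

This is a maximum matching.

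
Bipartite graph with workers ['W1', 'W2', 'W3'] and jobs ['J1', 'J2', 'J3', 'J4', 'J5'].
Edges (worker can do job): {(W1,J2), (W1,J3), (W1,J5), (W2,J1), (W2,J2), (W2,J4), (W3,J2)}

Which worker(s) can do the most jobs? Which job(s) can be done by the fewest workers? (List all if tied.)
Most versatile: W1, W2 (3 jobs); Least covered: J1, J3, J4, J5 (1 workers)

Worker degrees (jobs they can do): W1:3, W2:3, W3:1
Job degrees (workers who can do it): J1:1, J2:3, J3:1, J4:1, J5:1

Maximum worker degree is 3, achieved by: W1, W2
Minimum job degree is 1, achieved by: J1, J3, J4, J5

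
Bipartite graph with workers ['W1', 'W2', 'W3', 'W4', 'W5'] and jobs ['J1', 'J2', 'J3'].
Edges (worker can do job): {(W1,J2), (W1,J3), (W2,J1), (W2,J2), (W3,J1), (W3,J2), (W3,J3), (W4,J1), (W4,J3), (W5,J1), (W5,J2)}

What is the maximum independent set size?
Maximum independent set = 5

By König's theorem:
- Min vertex cover = Max matching = 3
- Max independent set = Total vertices - Min vertex cover
- Max independent set = 8 - 3 = 5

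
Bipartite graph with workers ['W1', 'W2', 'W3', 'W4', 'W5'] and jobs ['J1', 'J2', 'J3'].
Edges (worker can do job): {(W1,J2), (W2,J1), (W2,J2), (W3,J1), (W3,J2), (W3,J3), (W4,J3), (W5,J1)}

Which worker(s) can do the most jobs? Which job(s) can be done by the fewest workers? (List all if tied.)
Most versatile: W3 (3 jobs); Least covered: J3 (2 workers)

Worker degrees (jobs they can do): W1:1, W2:2, W3:3, W4:1, W5:1
Job degrees (workers who can do it): J1:3, J2:3, J3:2

Maximum worker degree is 3, achieved by: W3
Minimum job degree is 2, achieved by: J3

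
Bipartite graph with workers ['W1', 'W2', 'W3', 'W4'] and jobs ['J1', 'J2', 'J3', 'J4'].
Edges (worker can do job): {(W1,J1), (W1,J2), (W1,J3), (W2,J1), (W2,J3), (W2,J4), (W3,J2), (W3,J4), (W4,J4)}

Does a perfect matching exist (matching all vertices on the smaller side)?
Yes, perfect matching exists (size 4)

Perfect matching: {(W1,J1), (W2,J3), (W3,J2), (W4,J4)}
All 4 vertices on the smaller side are matched.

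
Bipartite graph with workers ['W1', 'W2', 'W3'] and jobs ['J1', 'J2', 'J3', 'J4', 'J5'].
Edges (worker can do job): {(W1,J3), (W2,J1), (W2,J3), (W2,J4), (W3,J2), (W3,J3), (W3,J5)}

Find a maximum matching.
Matching: {(W1,J3), (W2,J1), (W3,J5)}

Maximum matching (size 3):
  W1 → J3
  W2 → J1
  W3 → J5

Each worker is assigned to at most one job, and each job to at most one worker.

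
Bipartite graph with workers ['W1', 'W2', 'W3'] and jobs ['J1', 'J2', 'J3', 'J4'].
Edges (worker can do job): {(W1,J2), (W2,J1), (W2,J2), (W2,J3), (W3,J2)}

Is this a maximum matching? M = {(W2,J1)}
No, size 1 is not maximum

Proposed matching has size 1.
Maximum matching size for this graph: 2.

This is NOT maximum - can be improved to size 2.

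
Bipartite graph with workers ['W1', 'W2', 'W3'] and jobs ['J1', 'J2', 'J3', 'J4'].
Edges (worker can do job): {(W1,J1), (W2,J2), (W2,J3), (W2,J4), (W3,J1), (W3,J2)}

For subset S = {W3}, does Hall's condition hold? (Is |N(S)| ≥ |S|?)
Yes: |N(S)| = 2, |S| = 1

Subset S = {W3}
Neighbors N(S) = {J1, J2}

|N(S)| = 2, |S| = 1
Hall's condition: |N(S)| ≥ |S| is satisfied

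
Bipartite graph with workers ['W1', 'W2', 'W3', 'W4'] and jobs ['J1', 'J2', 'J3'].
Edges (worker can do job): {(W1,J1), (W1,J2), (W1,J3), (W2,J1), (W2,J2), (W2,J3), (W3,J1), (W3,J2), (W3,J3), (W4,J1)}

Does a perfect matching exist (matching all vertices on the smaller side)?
Yes, perfect matching exists (size 3)

Perfect matching: {(W1,J2), (W3,J3), (W4,J1)}
All 3 vertices on the smaller side are matched.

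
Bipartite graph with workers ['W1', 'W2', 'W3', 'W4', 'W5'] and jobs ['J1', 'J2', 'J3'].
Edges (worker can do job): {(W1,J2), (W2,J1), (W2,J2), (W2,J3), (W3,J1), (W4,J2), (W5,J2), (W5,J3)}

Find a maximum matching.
Matching: {(W2,J3), (W3,J1), (W5,J2)}

Maximum matching (size 3):
  W2 → J3
  W3 → J1
  W5 → J2

Each worker is assigned to at most one job, and each job to at most one worker.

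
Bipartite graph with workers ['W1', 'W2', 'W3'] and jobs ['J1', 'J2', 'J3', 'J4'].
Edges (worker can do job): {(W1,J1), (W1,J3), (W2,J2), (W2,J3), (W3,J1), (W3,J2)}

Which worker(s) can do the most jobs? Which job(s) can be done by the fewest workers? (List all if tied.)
Most versatile: W1, W2, W3 (2 jobs); Least covered: J4 (0 workers)

Worker degrees (jobs they can do): W1:2, W2:2, W3:2
Job degrees (workers who can do it): J1:2, J2:2, J3:2, J4:0

Maximum worker degree is 2, achieved by: W1, W2, W3
Minimum job degree is 0, achieved by: J4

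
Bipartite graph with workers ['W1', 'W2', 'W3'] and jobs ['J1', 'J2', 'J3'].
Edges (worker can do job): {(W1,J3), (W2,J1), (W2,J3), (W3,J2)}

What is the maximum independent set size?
Maximum independent set = 3

By König's theorem:
- Min vertex cover = Max matching = 3
- Max independent set = Total vertices - Min vertex cover
- Max independent set = 6 - 3 = 3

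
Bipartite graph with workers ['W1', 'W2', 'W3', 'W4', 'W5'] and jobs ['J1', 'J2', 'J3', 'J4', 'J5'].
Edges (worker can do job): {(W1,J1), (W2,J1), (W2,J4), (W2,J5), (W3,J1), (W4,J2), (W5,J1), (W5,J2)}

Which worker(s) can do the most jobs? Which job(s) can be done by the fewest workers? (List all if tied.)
Most versatile: W2 (3 jobs); Least covered: J3 (0 workers)

Worker degrees (jobs they can do): W1:1, W2:3, W3:1, W4:1, W5:2
Job degrees (workers who can do it): J1:4, J2:2, J3:0, J4:1, J5:1

Maximum worker degree is 3, achieved by: W2
Minimum job degree is 0, achieved by: J3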